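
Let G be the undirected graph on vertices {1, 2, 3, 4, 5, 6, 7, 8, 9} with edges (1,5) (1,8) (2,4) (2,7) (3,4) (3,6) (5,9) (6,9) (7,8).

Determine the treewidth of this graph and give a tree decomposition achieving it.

Treewidth 2.
One optimal decomposition is:
Bags: B1 = {1, 5, 8}  B2 = {5, 8, 9}  B3 = {6, 8, 9}  B4 = {3, 6, 8}  B5 = {3, 4, 8}  B6 = {2, 4, 8}  B7 = {2, 7, 8}
Tree: B1–B2, B2–B3, B3–B4, B4–B5, B5–B6, B6–B7

Each bag holds 3 vertices, so the decomposition has width 2, which upper-bounds the treewidth. Since 8–1–5–9–6–3–4–2–7–8 is a cycle in G, G is not acyclic. Forests are exactly the graphs of treewidth ≤ 1, so tw(G) ≥ 2. Therefore the treewidth is 2.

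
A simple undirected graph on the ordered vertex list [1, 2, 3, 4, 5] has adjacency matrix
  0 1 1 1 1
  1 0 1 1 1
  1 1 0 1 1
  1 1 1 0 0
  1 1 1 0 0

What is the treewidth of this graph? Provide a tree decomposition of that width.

Treewidth 3.
One such decomposition:
Bags: B1 = {1, 2, 3, 5}  B2 = {1, 2, 3, 4}
Tree: B1–B2

Each bag holds 4 vertices, so the decomposition has width 3, which upper-bounds the treewidth. Conversely, {1, 2, 3, 4} is a clique of size 4, and the vertices of any clique must share a bag in every tree decomposition; so some bag has ≥ 4 vertices and tw(G) ≥ 3. Hence tw(G) = 3 exactly.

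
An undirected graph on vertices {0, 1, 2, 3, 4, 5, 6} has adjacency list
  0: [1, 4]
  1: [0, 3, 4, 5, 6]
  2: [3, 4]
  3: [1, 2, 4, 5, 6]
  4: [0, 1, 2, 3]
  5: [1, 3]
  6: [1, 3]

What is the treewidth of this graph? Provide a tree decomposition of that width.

Every bag has size at most 3, so the width is 3 − 1 = 2 and tw(G) ≤ 2. For the lower bound, the 3 vertices {0, 1, 4} are pairwise adjacent, and any tree decomposition puts a clique entirely inside one bag — forcing width ≥ 2. The upper and lower bounds meet at 2, so that is the treewidth.

Treewidth 2.
One such decomposition:
Bags: B1 = {1, 3, 5}  B2 = {1, 3, 4}  B3 = {0, 1, 4}  B4 = {1, 3, 6}  B5 = {2, 3, 4}
Tree: B1–B2, B2–B3, B1–B4, B2–B5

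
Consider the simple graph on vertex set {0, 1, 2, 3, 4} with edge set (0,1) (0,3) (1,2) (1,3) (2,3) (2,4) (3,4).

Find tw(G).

A width-2 tree decomposition is:
Bags: B1 = {1, 2, 3}  B2 = {2, 3, 4}  B3 = {0, 1, 3}
Tree: B1–B2, B1–B3
Each bag holds 3 vertices, so the decomposition has width 2, which upper-bounds the treewidth. For the lower bound, the 3 vertices {0, 1, 3} are pairwise adjacent, and any tree decomposition puts a clique entirely inside one bag — forcing width ≥ 2. Combining the bounds, tw(G) = 2.

2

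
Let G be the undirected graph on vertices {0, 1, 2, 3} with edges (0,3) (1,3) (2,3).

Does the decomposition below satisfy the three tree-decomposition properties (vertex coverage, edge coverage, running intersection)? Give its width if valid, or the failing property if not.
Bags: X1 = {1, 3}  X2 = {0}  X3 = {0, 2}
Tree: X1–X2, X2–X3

No — edge (3,0) lies in no bag.

A tree decomposition must satisfy three properties: every vertex lies in some bag; for every edge, both endpoints lie together in some bag; and for every vertex, the bags containing it form a connected subtree. Here edge (3,0) lies in no bag, so the decomposition is invalid.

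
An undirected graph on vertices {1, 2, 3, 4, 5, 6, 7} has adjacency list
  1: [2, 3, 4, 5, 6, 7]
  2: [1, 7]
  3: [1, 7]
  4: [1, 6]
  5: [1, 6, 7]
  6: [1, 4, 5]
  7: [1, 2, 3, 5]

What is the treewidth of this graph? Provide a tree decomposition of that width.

Treewidth 2.
One optimal decomposition is:
Bags: B1 = {1, 5, 7}  B2 = {1, 2, 7}  B3 = {1, 5, 6}  B4 = {1, 4, 6}  B5 = {1, 3, 7}
Tree: B1–B2, B1–B3, B3–B4, B2–B5

The largest bag has 3 vertices, giving width 2; this decomposition certifies tw(G) ≤ 2. For the lower bound, the 3 vertices {1, 4, 6} are pairwise adjacent, and any tree decomposition puts a clique entirely inside one bag — forcing width ≥ 2. Therefore the treewidth is 2.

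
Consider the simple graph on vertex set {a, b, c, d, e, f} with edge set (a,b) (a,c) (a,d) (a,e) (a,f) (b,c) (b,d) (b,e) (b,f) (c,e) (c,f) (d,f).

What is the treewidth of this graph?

3

A width-3 tree decomposition is:
Bags: B1 = {a, b, c, f}  B2 = {a, b, d, f}  B3 = {a, b, c, e}
Tree: B1–B2, B1–B3
Each bag holds 4 vertices, so the decomposition has width 3, which upper-bounds the treewidth. On the other hand G contains the 4-clique {a, b, d, f}. A clique must lie in a single bag of any decomposition, so no decomposition can have width below 3. Combining the bounds, tw(G) = 3.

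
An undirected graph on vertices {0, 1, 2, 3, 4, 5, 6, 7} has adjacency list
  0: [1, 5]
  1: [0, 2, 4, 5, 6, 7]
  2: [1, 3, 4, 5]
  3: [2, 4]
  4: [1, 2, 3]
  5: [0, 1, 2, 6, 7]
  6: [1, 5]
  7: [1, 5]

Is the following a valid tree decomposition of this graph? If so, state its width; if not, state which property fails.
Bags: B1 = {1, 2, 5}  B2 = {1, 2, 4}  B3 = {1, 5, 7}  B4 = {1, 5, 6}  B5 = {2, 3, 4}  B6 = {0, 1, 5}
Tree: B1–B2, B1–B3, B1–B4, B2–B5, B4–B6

Yes; width 2.

Every vertex of G appears in some bag (union = {0, 1, 2, 3, 4, 5, 6, 7}); every edge is covered by a bag; and for each vertex v the set of bags containing v is connected in the bag tree. The decomposition is therefore valid. The largest bag has 3 vertices, so the width is 2.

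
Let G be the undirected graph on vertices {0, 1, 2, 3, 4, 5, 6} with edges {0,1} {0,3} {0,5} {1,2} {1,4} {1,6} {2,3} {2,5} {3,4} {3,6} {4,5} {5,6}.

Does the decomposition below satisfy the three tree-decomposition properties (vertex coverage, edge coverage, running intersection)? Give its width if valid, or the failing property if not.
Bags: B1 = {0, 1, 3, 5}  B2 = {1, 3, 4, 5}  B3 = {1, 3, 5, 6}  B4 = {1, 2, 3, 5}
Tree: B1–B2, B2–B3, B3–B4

Every vertex of G appears in some bag (union = {0, 1, 2, 3, 4, 5, 6}); every edge is covered by a bag; and for each vertex v the set of bags containing v is connected in the bag tree. The decomposition is therefore valid. The largest bag has 4 vertices, so the width is 3.

Yes; width 3.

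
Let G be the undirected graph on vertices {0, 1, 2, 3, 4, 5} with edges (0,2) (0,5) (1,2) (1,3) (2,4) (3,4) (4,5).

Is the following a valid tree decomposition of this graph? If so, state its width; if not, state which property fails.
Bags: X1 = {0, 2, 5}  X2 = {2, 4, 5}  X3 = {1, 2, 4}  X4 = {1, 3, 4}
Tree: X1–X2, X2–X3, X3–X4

Every vertex of G appears in some bag (union = {0, 1, 2, 3, 4, 5}); every edge is covered by a bag; and for each vertex v the set of bags containing v is connected in the bag tree. The decomposition is therefore valid. The largest bag has 3 vertices, so the width is 2.

Yes; width 2.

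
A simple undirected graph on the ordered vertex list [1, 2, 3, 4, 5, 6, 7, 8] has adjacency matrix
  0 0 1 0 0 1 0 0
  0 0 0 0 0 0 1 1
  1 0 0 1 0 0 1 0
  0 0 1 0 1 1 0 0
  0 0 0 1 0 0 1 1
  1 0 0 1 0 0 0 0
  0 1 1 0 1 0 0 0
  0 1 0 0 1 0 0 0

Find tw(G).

A width-2 tree decomposition is:
Bags: B1 = {2, 7, 8}  B2 = {5, 7, 8}  B3 = {3, 5, 7}  B4 = {3, 4, 5}  B5 = {1, 3, 4}  B6 = {1, 4, 6}
Tree: B1–B2, B2–B3, B3–B4, B4–B5, B5–B6
Every bag has size at most 3, so the width is 3 − 1 = 2 and tw(G) ≤ 2. The edges 2–8–5–7–2 form a cycle, so G is not a tree and its treewidth is at least 2. The upper and lower bounds meet at 2, so that is the treewidth.

2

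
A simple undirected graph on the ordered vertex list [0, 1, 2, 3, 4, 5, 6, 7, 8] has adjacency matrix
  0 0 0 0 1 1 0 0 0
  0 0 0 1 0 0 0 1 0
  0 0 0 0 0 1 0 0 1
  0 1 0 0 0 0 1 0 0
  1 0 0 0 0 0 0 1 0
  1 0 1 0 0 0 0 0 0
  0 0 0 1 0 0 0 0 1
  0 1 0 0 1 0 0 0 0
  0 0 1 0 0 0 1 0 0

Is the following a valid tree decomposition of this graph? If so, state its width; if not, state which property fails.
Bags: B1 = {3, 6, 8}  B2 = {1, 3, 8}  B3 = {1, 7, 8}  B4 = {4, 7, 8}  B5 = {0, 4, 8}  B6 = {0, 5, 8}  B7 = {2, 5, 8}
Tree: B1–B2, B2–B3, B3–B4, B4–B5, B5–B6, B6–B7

Vertex coverage: the bags together contain {0, 1, 2, 3, 4, 5, 6, 7, 8}, the full vertex set. Edge coverage: each edge of G has both endpoints in at least one bag. Running intersection: for every vertex, the bags containing it form a connected subtree. All three properties hold, so this is a valid tree decomposition of width max|bag| − 1 = 2, and hence tw(G) ≤ 2.

Yes; width 2.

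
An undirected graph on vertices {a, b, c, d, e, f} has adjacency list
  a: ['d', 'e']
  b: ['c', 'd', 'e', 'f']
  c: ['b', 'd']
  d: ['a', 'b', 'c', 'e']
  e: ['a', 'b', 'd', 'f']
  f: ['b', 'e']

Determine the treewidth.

A width-2 tree decomposition is:
Bags: B1 = {b, d, e}  B2 = {b, e, f}  B3 = {b, c, d}  B4 = {a, d, e}
Tree: B1–B2, B1–B3, B1–B4
The largest bag has 3 vertices, giving width 2; this decomposition certifies tw(G) ≤ 2. On the other hand G contains the 3-clique {a, d, e}. A clique must lie in a single bag of any decomposition, so no decomposition can have width below 2. Combining the bounds, tw(G) = 2.

2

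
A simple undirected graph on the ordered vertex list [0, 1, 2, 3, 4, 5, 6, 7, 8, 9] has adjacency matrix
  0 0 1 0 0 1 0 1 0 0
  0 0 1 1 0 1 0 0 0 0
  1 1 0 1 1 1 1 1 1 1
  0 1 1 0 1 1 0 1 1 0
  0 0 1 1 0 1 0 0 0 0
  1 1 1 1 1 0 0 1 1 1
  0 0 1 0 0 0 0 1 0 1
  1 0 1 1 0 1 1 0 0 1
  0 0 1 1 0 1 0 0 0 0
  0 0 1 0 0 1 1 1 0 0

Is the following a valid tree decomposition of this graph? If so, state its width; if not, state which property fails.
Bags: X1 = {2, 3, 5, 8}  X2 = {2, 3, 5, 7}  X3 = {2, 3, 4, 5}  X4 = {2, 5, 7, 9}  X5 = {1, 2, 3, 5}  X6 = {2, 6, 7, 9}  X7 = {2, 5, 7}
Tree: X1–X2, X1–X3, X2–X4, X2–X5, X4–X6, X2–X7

No — vertex 0 appears in no bag.

A tree decomposition must satisfy three properties: every vertex lies in some bag; for every edge, both endpoints lie together in some bag; and for every vertex, the bags containing it form a connected subtree. Here vertex 0 appears in no bag, so the decomposition is invalid.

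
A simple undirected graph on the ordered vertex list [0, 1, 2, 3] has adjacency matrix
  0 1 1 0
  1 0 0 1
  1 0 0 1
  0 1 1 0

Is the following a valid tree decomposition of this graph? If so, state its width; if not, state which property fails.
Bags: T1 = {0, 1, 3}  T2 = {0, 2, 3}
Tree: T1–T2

Checking the three conditions: (i) the bags cover all of {0, 1, 2, 3}; (ii) for each edge, some bag contains both endpoints; (iii) the bags containing any fixed vertex form a subtree. All hold, so the decomposition is valid with width 3 − 1 = 2.

Yes; width 2.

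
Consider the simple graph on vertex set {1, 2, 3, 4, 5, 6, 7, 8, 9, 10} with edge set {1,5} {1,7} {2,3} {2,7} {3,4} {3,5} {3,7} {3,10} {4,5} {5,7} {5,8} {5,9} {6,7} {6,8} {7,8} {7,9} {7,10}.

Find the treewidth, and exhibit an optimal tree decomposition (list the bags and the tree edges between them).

Treewidth 2.
One optimal decomposition is:
Bags: B1 = {5, 7, 9}  B2 = {3, 5, 7}  B3 = {5, 7, 8}  B4 = {2, 3, 7}  B5 = {3, 7, 10}  B6 = {3, 4, 5}  B7 = {1, 5, 7}  B8 = {6, 7, 8}
Tree: B1–B2, B2–B3, B2–B4, B2–B5, B2–B6, B1–B7, B3–B8

Each bag holds 3 vertices, so the decomposition has width 2, which upper-bounds the treewidth. For the lower bound, the 3 vertices {3, 4, 5} are pairwise adjacent, and any tree decomposition puts a clique entirely inside one bag — forcing width ≥ 2. Therefore the treewidth is 2.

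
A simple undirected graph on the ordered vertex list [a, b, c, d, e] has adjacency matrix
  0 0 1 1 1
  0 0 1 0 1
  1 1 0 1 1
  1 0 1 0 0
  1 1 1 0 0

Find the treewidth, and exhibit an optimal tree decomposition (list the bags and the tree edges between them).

Every bag has size at most 3, so the width is 3 − 1 = 2 and tw(G) ≤ 2. Conversely, {a, c, d} is a clique of size 3, and the vertices of any clique must share a bag in every tree decomposition; so some bag has ≥ 3 vertices and tw(G) ≥ 2. Combining the bounds, tw(G) = 2.

Treewidth 2.
One such decomposition:
Bags: B1 = {b, c, e}  B2 = {a, c, e}  B3 = {a, c, d}
Tree: B1–B2, B2–B3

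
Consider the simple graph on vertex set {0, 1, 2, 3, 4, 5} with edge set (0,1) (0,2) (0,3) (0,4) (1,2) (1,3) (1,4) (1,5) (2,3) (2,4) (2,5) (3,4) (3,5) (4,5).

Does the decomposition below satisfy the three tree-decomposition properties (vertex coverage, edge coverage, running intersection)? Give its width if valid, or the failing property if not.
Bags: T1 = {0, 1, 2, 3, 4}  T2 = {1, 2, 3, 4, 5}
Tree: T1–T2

Yes; width 4.

Checking the three conditions: (i) the bags cover all of {0, 1, 2, 3, 4, 5}; (ii) for each edge, some bag contains both endpoints; (iii) the bags containing any fixed vertex form a subtree. All hold, so the decomposition is valid with width 5 − 1 = 4.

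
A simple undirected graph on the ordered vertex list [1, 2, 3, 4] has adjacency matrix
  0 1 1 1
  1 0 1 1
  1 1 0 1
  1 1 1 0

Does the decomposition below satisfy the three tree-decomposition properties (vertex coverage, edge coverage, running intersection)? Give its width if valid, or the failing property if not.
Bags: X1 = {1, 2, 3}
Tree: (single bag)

A tree decomposition must satisfy three properties: every vertex lies in some bag; for every edge, both endpoints lie together in some bag; and for every vertex, the bags containing it form a connected subtree. Here vertex 4 appears in no bag, so the decomposition is invalid.

No — vertex 4 appears in no bag.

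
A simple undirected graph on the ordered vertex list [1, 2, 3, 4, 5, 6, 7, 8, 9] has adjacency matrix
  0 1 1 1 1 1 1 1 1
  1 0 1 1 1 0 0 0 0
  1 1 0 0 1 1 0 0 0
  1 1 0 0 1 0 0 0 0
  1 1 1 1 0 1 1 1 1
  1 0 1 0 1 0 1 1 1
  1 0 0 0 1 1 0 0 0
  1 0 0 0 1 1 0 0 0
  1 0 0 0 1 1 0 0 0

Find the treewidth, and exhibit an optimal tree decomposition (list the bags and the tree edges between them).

The largest bag has 4 vertices, giving width 3; this decomposition certifies tw(G) ≤ 3. For the lower bound, the 4 vertices {1, 2, 3, 5} are pairwise adjacent, and any tree decomposition puts a clique entirely inside one bag — forcing width ≥ 3. Combining the bounds, tw(G) = 3.

Treewidth 3.
One optimal decomposition is:
Bags: B1 = {1, 5, 6, 7}  B2 = {1, 3, 5, 6}  B3 = {1, 5, 6, 8}  B4 = {1, 5, 6, 9}  B5 = {1, 2, 3, 5}  B6 = {1, 2, 4, 5}
Tree: B1–B2, B1–B3, B3–B4, B2–B5, B5–B6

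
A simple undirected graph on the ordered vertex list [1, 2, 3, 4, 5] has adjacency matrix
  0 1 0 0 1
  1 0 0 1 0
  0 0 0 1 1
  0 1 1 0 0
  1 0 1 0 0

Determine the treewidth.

2

A width-2 tree decomposition is:
Bags: B1 = {1, 3, 5}  B2 = {1, 2, 3}  B3 = {2, 3, 4}
Tree: B1–B2, B2–B3
Every bag has size at most 3, so the width is 3 − 1 = 2 and tw(G) ≤ 2. The edges 3–5–1–2–4–3 form a cycle, so G is not a tree and its treewidth is at least 2. Hence tw(G) = 2 exactly.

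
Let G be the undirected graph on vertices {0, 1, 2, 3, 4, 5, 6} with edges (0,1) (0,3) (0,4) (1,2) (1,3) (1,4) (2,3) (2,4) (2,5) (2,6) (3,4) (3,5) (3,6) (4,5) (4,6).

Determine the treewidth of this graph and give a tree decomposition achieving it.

Each bag holds 4 vertices, so the decomposition has width 3, which upper-bounds the treewidth. On the other hand G contains the 4-clique {0, 1, 3, 4}. A clique must lie in a single bag of any decomposition, so no decomposition can have width below 3. Hence tw(G) = 3 exactly.

Treewidth 3.
One such decomposition:
Bags: B1 = {2, 3, 4, 5}  B2 = {1, 2, 3, 4}  B3 = {2, 3, 4, 6}  B4 = {0, 1, 3, 4}
Tree: B1–B2, B1–B3, B2–B4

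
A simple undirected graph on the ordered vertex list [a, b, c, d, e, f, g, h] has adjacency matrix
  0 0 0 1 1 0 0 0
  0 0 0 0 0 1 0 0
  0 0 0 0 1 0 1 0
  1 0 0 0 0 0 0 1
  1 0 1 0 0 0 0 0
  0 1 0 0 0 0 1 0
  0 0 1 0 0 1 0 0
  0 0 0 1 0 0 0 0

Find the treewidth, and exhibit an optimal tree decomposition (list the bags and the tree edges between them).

Treewidth 1.
One optimal decomposition is:
Bags: B1 = {b, f}  B2 = {f, g}  B3 = {c, g}  B4 = {c, e}  B5 = {a, e}  B6 = {a, d}  B7 = {d, h}
Tree: B1–B2, B2–B3, B3–B4, B4–B5, B5–B6, B6–B7

The largest bag has 2 vertices, giving width 1; this decomposition certifies tw(G) ≤ 1. Since G has at least one edge (e.g. b–f), it is not an edgeless graph, so tw(G) ≥ 1. Combining the bounds, tw(G) = 1.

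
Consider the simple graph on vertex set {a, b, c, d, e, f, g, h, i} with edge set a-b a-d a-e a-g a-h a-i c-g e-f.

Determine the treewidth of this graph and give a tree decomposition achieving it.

Treewidth 1.
Bags: B1 = {a, d}  B2 = {a, h}  B3 = {a, e}  B4 = {a, g}  B5 = {c, g}  B6 = {a, b}  B7 = {a, i}  B8 = {e, f}
Tree: B1–B2, B2–B3, B3–B4, B4–B5, B2–B6, B2–B7, B3–B8

Each bag holds 2 vertices, so the decomposition has width 1, which upper-bounds the treewidth. G has an edge, so its treewidth is at least 1. The upper and lower bounds meet at 1, so that is the treewidth.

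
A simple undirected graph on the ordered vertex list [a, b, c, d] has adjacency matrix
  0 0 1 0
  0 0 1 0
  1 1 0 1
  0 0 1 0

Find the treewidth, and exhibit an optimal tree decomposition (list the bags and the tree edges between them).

The largest bag has 2 vertices, giving width 1; this decomposition certifies tw(G) ≤ 1. Since G has at least one edge (e.g. c–b), it is not an edgeless graph, so tw(G) ≥ 1. Combining the bounds, tw(G) = 1.

Treewidth 1.
One such decomposition:
Bags: B1 = {b, c}  B2 = {a, c}  B3 = {c, d}
Tree: B1–B2, B1–B3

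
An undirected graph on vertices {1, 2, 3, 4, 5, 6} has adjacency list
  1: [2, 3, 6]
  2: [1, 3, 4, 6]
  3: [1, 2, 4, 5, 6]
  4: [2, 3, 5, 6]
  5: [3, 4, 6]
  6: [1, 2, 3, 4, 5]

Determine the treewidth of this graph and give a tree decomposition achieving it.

Every bag has size at most 4, so the width is 4 − 1 = 3 and tw(G) ≤ 3. Conversely, {1, 2, 3, 6} is a clique of size 4, and the vertices of any clique must share a bag in every tree decomposition; so some bag has ≥ 4 vertices and tw(G) ≥ 3. Therefore the treewidth is 3.

Treewidth 3.
Bags: B1 = {1, 2, 3, 6}  B2 = {2, 3, 4, 6}  B3 = {3, 4, 5, 6}
Tree: B1–B2, B2–B3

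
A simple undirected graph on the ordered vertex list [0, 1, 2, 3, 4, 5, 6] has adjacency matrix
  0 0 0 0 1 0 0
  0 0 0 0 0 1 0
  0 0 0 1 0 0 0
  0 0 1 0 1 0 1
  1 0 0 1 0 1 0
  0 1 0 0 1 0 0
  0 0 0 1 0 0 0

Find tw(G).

1

A width-1 tree decomposition is:
Bags: B1 = {4, 5}  B2 = {3, 4}  B3 = {1, 5}  B4 = {3, 6}  B5 = {0, 4}  B6 = {2, 3}
Tree: B1–B2, B1–B3, B2–B4, B2–B5, B4–B6
The largest bag has 2 vertices, giving width 1; this decomposition certifies tw(G) ≤ 1. G has an edge, so its treewidth is at least 1. Combining the bounds, tw(G) = 1.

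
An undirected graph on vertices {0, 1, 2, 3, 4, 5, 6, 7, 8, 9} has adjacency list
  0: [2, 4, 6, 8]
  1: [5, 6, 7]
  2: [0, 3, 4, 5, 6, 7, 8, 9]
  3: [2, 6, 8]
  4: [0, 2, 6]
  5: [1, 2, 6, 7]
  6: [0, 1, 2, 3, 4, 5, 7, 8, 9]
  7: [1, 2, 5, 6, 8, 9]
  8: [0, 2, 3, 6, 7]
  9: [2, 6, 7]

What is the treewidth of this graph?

A width-3 tree decomposition is:
Bags: B1 = {2, 6, 7, 8}  B2 = {2, 3, 6, 8}  B3 = {2, 6, 7, 9}  B4 = {2, 5, 6, 7}  B5 = {0, 2, 6, 8}  B6 = {1, 5, 6, 7}  B7 = {0, 2, 4, 6}
Tree: B1–B2, B1–B3, B1–B4, B1–B5, B4–B6, B5–B7
Every bag has size at most 4, so the width is 4 − 1 = 3 and tw(G) ≤ 3. On the other hand G contains the 4-clique {1, 5, 6, 7}. A clique must lie in a single bag of any decomposition, so no decomposition can have width below 3. The upper and lower bounds meet at 3, so that is the treewidth.

3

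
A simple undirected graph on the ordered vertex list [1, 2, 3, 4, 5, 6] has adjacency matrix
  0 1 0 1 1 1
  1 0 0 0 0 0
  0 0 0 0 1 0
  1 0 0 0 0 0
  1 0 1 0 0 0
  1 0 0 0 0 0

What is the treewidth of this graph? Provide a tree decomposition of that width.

Treewidth 1.
One such decomposition:
Bags: B1 = {1, 5}  B2 = {1, 2}  B3 = {1, 4}  B4 = {1, 6}  B5 = {3, 5}
Tree: B1–B2, B1–B3, B3–B4, B1–B5

The largest bag has 2 vertices, giving width 1; this decomposition certifies tw(G) ≤ 1. G has an edge, so its treewidth is at least 1. Hence tw(G) = 1 exactly.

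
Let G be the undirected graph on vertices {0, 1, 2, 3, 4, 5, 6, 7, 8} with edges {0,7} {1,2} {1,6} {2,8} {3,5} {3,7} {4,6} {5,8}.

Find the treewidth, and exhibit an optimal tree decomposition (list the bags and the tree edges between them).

The largest bag has 2 vertices, giving width 1; this decomposition certifies tw(G) ≤ 1. Since G has at least one edge (e.g. 4–6), it is not an edgeless graph, so tw(G) ≥ 1. The upper and lower bounds meet at 1, so that is the treewidth.

Treewidth 1.
Bags: B1 = {4, 6}  B2 = {1, 6}  B3 = {1, 2}  B4 = {2, 8}  B5 = {5, 8}  B6 = {3, 5}  B7 = {3, 7}  B8 = {0, 7}
Tree: B1–B2, B2–B3, B3–B4, B4–B5, B5–B6, B6–B7, B7–B8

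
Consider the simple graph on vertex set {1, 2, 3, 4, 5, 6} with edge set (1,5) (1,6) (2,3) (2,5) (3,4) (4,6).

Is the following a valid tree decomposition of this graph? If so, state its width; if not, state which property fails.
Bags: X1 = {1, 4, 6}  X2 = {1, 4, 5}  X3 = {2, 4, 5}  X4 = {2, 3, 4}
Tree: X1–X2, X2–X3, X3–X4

Every vertex of G appears in some bag (union = {1, 2, 3, 4, 5, 6}); every edge is covered by a bag; and for each vertex v the set of bags containing v is connected in the bag tree. The decomposition is therefore valid. The largest bag has 3 vertices, so the width is 2.

Yes; width 2.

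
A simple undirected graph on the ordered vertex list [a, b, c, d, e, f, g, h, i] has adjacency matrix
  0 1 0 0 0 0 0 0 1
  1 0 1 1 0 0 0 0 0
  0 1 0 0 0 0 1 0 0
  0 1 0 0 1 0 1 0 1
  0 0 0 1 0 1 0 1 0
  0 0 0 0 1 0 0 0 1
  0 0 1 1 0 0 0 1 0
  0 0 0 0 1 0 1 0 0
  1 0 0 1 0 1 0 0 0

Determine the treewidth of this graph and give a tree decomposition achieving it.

The largest bag has 4 vertices, giving width 3; this decomposition certifies tw(G) ≤ 3. For the lower bound: the 4 vertex sets {a,f,i}, {e}, {d}, {b,c,g,h} are disjoint, each induces a connected subgraph, and every pair is joined by at least one edge of G. Contracting each set to a single vertex therefore yields K_{4} as a minor, and since treewidth is minor-monotone, tw(G) ≥ tw(K_{4}) = 3. Combining the bounds, tw(G) = 3.

Treewidth 3.
One optimal decomposition is:
Bags: B1 = {a, e, f, i}  B2 = {a, d, e, i}  B3 = {a, b, d, e}  B4 = {b, d, e, h}  B5 = {b, d, g, h}  B6 = {b, c, g, h}
Tree: B1–B2, B2–B3, B3–B4, B4–B5, B5–B6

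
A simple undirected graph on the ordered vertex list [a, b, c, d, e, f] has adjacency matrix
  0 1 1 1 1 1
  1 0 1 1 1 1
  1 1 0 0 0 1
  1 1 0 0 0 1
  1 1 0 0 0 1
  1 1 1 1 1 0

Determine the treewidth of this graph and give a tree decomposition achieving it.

Treewidth 3.
One such decomposition:
Bags: B1 = {a, b, d, f}  B2 = {a, b, e, f}  B3 = {a, b, c, f}
Tree: B1–B2, B1–B3

Each bag holds 4 vertices, so the decomposition has width 3, which upper-bounds the treewidth. For the lower bound, the 4 vertices {a, b, d, f} are pairwise adjacent, and any tree decomposition puts a clique entirely inside one bag — forcing width ≥ 3. Hence tw(G) = 3 exactly.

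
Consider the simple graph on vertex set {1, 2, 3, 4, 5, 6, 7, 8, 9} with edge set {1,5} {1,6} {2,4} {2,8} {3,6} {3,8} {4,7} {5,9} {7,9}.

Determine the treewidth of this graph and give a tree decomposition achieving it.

Every bag has size at most 3, so the width is 3 − 1 = 2 and tw(G) ≤ 2. Since 9–5–1–6–3–8–2–4–7–9 is a cycle in G, G is not acyclic. Forests are exactly the graphs of treewidth ≤ 1, so tw(G) ≥ 2. Combining the bounds, tw(G) = 2.

Treewidth 2.
One such decomposition:
Bags: B1 = {1, 5, 9}  B2 = {1, 6, 9}  B3 = {3, 6, 9}  B4 = {3, 8, 9}  B5 = {2, 8, 9}  B6 = {2, 4, 9}  B7 = {4, 7, 9}
Tree: B1–B2, B2–B3, B3–B4, B4–B5, B5–B6, B6–B7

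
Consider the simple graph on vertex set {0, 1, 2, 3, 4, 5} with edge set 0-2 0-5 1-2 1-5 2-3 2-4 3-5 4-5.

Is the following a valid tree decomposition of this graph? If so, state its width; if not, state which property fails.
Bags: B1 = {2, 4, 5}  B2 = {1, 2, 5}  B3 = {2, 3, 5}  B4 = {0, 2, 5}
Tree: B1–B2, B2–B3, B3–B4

Vertex coverage: the bags together contain {0, 1, 2, 3, 4, 5}, the full vertex set. Edge coverage: each edge of G has both endpoints in at least one bag. Running intersection: for every vertex, the bags containing it form a connected subtree. All three properties hold, so this is a valid tree decomposition of width max|bag| − 1 = 2, and hence tw(G) ≤ 2.

Yes; width 2.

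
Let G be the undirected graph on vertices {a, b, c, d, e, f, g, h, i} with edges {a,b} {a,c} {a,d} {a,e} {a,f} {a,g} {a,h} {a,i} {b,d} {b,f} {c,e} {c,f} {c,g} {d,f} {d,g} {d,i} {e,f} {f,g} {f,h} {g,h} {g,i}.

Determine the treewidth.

3

A width-3 tree decomposition is:
Bags: B1 = {a, c, f, g}  B2 = {a, f, g, h}  B3 = {a, d, f, g}  B4 = {a, d, g, i}  B5 = {a, c, e, f}  B6 = {a, b, d, f}
Tree: B1–B2, B1–B3, B3–B4, B1–B5, B3–B6
Every bag has size at most 4, so the width is 4 − 1 = 3 and tw(G) ≤ 3. For the lower bound, the 4 vertices {a, d, f, g} are pairwise adjacent, and any tree decomposition puts a clique entirely inside one bag — forcing width ≥ 3. Therefore the treewidth is 3.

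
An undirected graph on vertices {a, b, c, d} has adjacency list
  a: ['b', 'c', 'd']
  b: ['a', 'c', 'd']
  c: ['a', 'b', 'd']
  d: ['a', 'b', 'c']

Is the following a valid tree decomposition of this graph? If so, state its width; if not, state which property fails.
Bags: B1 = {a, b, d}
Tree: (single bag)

A tree decomposition must satisfy three properties: every vertex lies in some bag; for every edge, both endpoints lie together in some bag; and for every vertex, the bags containing it form a connected subtree. Here vertex c appears in no bag, so the decomposition is invalid.

No — vertex c appears in no bag.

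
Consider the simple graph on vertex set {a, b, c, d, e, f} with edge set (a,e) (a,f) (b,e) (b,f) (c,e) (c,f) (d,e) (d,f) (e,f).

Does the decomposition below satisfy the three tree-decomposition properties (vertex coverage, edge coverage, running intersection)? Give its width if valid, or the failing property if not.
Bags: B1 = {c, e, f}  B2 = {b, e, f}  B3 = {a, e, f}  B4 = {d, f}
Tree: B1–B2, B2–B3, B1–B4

A tree decomposition must satisfy three properties: every vertex lies in some bag; for every edge, both endpoints lie together in some bag; and for every vertex, the bags containing it form a connected subtree. Here edge (e,d) lies in no bag, so the decomposition is invalid.

No — edge (e,d) lies in no bag.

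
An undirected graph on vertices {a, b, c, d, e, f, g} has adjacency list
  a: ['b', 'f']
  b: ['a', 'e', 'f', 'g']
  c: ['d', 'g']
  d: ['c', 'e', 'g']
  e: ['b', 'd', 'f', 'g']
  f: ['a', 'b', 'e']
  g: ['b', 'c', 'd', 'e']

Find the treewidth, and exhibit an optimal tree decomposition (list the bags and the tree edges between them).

Treewidth 2.
Bags: B1 = {b, e, g}  B2 = {d, e, g}  B3 = {b, e, f}  B4 = {a, b, f}  B5 = {c, d, g}
Tree: B1–B2, B1–B3, B3–B4, B2–B5

Each bag holds 3 vertices, so the decomposition has width 2, which upper-bounds the treewidth. On the other hand G contains the 3-clique {d, e, g}. A clique must lie in a single bag of any decomposition, so no decomposition can have width below 2. Hence tw(G) = 2 exactly.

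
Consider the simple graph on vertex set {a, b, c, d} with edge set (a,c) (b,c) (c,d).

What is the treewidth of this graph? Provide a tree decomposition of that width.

Every bag has size at most 2, so the width is 2 − 1 = 1 and tw(G) ≤ 1. Any graph with an edge has treewidth ≥ 1, and G has the edge c–d. Combining the bounds, tw(G) = 1.

Treewidth 1.
One optimal decomposition is:
Bags: B1 = {c, d}  B2 = {b, c}  B3 = {a, c}
Tree: B1–B2, B2–B3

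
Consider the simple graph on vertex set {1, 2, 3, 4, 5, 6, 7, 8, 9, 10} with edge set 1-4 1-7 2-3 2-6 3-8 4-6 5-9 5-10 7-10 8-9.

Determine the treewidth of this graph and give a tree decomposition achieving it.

Treewidth 2.
Bags: B1 = {5, 9, 10}  B2 = {8, 9, 10}  B3 = {3, 8, 10}  B4 = {2, 3, 10}  B5 = {2, 6, 10}  B6 = {4, 6, 10}  B7 = {1, 4, 10}  B8 = {1, 7, 10}
Tree: B1–B2, B2–B3, B3–B4, B4–B5, B5–B6, B6–B7, B7–B8

Every bag has size at most 3, so the width is 3 − 1 = 2 and tw(G) ≤ 2. For the lower bound, G contains the cycle 10–5–9–8–3–2–6–4–1–7–10, so G is not a forest; only forests have treewidth ≤ 1, hence tw(G) ≥ 2. Combining the bounds, tw(G) = 2.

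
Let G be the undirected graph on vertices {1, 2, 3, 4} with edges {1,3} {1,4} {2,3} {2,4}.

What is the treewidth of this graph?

2

A width-2 tree decomposition is:
Bags: B1 = {1, 3, 4}  B2 = {2, 3, 4}
Tree: B1–B2
The largest bag has 3 vertices, giving width 2; this decomposition certifies tw(G) ≤ 2. The edges 3–1–4–2–3 form a cycle, so G is not a tree and its treewidth is at least 2. Combining the bounds, tw(G) = 2.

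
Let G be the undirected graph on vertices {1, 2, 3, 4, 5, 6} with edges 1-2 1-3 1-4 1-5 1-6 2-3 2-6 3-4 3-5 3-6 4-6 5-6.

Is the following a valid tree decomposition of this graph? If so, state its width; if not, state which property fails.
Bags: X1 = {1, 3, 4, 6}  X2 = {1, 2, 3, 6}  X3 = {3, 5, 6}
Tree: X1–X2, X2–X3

No — edge (1,5) lies in no bag.

A tree decomposition must satisfy three properties: every vertex lies in some bag; for every edge, both endpoints lie together in some bag; and for every vertex, the bags containing it form a connected subtree. Here edge (1,5) lies in no bag, so the decomposition is invalid.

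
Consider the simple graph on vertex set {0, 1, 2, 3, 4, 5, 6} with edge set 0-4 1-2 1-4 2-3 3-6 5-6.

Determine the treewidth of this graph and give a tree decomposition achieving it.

The largest bag has 2 vertices, giving width 1; this decomposition certifies tw(G) ≤ 1. Any graph with an edge has treewidth ≥ 1, and G has the edge 0–4. Combining the bounds, tw(G) = 1.

Treewidth 1.
One such decomposition:
Bags: B1 = {0, 4}  B2 = {1, 4}  B3 = {1, 2}  B4 = {2, 3}  B5 = {3, 6}  B6 = {5, 6}
Tree: B1–B2, B2–B3, B3–B4, B4–B5, B5–B6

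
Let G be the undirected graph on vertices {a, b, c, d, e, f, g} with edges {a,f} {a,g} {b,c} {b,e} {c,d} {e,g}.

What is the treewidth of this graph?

1

A width-1 tree decomposition is:
Bags: B1 = {a, f}  B2 = {a, g}  B3 = {e, g}  B4 = {b, e}  B5 = {b, c}  B6 = {c, d}
Tree: B1–B2, B2–B3, B3–B4, B4–B5, B5–B6
Every bag has size at most 2, so the width is 2 − 1 = 1 and tw(G) ≤ 1. G has an edge, so its treewidth is at least 1. Combining the bounds, tw(G) = 1.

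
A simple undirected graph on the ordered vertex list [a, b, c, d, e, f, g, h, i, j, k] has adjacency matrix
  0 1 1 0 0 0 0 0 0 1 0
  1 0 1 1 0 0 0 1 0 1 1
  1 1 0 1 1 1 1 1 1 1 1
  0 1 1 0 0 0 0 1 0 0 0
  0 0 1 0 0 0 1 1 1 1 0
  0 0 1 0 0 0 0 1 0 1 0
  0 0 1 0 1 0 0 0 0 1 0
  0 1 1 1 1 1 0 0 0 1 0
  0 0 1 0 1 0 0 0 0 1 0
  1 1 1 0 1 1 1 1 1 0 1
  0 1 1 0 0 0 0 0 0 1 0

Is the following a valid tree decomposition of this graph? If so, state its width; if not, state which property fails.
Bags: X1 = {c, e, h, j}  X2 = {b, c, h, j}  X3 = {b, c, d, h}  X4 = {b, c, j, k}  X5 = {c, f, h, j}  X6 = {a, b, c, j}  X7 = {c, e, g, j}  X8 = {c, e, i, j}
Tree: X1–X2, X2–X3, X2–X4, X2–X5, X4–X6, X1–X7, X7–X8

Vertex coverage: the bags together contain {a, b, c, d, e, f, g, h, i, j, k}, the full vertex set. Edge coverage: each edge of G has both endpoints in at least one bag. Running intersection: for every vertex, the bags containing it form a connected subtree. All three properties hold, so this is a valid tree decomposition of width max|bag| − 1 = 3, and hence tw(G) ≤ 3.

Yes; width 3.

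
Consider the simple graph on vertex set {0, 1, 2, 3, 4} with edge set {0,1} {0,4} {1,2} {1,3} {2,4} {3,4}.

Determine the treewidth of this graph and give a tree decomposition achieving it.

Treewidth 2.
One such decomposition:
Bags: B1 = {1, 2, 4}  B2 = {1, 3, 4}  B3 = {0, 1, 4}
Tree: B1–B2, B2–B3

Every bag has size at most 3, so the width is 3 − 1 = 2 and tw(G) ≤ 2. The edges 2–1–3–4–2 form a cycle, so G is not a tree and its treewidth is at least 2. Hence tw(G) = 2 exactly.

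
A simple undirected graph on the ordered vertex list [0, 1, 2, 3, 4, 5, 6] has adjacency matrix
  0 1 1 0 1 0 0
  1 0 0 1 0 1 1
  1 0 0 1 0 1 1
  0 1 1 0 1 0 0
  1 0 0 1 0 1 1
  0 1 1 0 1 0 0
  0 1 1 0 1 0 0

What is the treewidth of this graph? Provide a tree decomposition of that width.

Treewidth 3.
One optimal decomposition is:
Bags: B1 = {1, 2, 4, 5}  B2 = {1, 2, 3, 4}  B3 = {1, 2, 4, 6}  B4 = {0, 1, 2, 4}
Tree: B1–B2, B2–B3, B3–B4

Every bag has size at most 4, so the width is 4 − 1 = 3 and tw(G) ≤ 3. For the lower bound: the 4 vertex sets {1,5}, {2,3}, {4}, {6} are disjoint, each induces a connected subgraph, and every pair is joined by at least one edge of G. Contracting each set to a single vertex therefore yields K_{4} as a minor, and since treewidth is minor-monotone, tw(G) ≥ tw(K_{4}) = 3. The upper and lower bounds meet at 3, so that is the treewidth.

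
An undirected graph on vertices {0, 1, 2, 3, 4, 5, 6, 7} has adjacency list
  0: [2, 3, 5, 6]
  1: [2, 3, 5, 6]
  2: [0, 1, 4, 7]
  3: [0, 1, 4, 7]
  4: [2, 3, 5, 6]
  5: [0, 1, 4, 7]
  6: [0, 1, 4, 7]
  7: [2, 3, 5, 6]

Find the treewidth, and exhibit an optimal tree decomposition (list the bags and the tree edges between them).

Treewidth 4.
One such decomposition:
Bags: B1 = {2, 3, 4, 5, 6}  B2 = {0, 2, 3, 5, 6}  B3 = {1, 2, 3, 5, 6}  B4 = {2, 3, 5, 6, 7}
Tree: B1–B2, B2–B3, B3–B4

Each bag holds 5 vertices, so the decomposition has width 4, which upper-bounds the treewidth. For the lower bound: the 5 vertex sets {4,6}, {0,2}, {1,5}, {3}, {7} are disjoint, each induces a connected subgraph, and every pair is joined by at least one edge of G. Contracting each set to a single vertex therefore yields K_{5} as a minor, and since treewidth is minor-monotone, tw(G) ≥ tw(K_{5}) = 4. Therefore the treewidth is 4.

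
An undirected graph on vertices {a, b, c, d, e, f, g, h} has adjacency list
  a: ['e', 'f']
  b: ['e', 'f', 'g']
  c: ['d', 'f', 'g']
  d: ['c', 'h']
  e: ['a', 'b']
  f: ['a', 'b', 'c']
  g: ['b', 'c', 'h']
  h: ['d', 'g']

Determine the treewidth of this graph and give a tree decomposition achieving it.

Treewidth 2.
One optimal decomposition is:
Bags: B1 = {a, e, f}  B2 = {b, e, f}  B3 = {b, c, f}  B4 = {b, c, g}  B5 = {c, d, g}  B6 = {d, g, h}
Tree: B1–B2, B2–B3, B3–B4, B4–B5, B5–B6

Every bag has size at most 3, so the width is 3 − 1 = 2 and tw(G) ≤ 2. Since a–e–b–f–a is a cycle in G, G is not acyclic. Forests are exactly the graphs of treewidth ≤ 1, so tw(G) ≥ 2. Combining the bounds, tw(G) = 2.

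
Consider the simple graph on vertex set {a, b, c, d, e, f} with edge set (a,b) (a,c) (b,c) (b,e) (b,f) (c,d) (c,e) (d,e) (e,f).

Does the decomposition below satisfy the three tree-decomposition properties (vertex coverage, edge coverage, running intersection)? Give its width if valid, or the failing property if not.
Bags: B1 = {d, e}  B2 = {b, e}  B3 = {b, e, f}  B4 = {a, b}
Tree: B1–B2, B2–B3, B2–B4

No — vertex c appears in no bag.

A tree decomposition must satisfy three properties: every vertex lies in some bag; for every edge, both endpoints lie together in some bag; and for every vertex, the bags containing it form a connected subtree. Here vertex c appears in no bag, so the decomposition is invalid.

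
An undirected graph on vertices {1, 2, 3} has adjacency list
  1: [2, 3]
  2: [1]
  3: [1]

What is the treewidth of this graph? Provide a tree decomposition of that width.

The largest bag has 2 vertices, giving width 1; this decomposition certifies tw(G) ≤ 1. Since G has at least one edge (e.g. 2–1), it is not an edgeless graph, so tw(G) ≥ 1. The upper and lower bounds meet at 1, so that is the treewidth.

Treewidth 1.
Bags: B1 = {1, 2}  B2 = {1, 3}
Tree: B1–B2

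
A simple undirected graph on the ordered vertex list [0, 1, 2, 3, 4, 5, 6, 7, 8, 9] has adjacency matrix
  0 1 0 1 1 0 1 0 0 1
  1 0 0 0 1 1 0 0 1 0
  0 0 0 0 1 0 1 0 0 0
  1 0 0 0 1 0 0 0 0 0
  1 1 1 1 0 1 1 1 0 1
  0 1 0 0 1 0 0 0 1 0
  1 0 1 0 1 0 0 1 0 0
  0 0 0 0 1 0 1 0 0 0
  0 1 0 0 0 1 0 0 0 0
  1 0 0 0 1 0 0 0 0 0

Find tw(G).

A width-2 tree decomposition is:
Bags: B1 = {0, 1, 4}  B2 = {0, 4, 9}  B3 = {0, 3, 4}  B4 = {1, 4, 5}  B5 = {0, 4, 6}  B6 = {4, 6, 7}  B7 = {2, 4, 6}  B8 = {1, 5, 8}
Tree: B1–B2, B2–B3, B1–B4, B2–B5, B5–B6, B6–B7, B4–B8
The largest bag has 3 vertices, giving width 2; this decomposition certifies tw(G) ≤ 2. Conversely, {1, 5, 8} is a clique of size 3, and the vertices of any clique must share a bag in every tree decomposition; so some bag has ≥ 3 vertices and tw(G) ≥ 2. Therefore the treewidth is 2.

2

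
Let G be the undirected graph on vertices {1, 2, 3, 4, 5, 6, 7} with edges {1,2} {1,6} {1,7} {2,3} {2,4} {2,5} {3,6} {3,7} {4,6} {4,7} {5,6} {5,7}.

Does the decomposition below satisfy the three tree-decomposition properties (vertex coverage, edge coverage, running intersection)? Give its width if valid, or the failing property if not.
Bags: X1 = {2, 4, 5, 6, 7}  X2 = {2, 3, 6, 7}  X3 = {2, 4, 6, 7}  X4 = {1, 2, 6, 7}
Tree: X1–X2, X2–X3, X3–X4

No — bags containing vertex 4 are not connected in the tree.

A tree decomposition must satisfy three properties: every vertex lies in some bag; for every edge, both endpoints lie together in some bag; and for every vertex, the bags containing it form a connected subtree. Here bags containing vertex 4 are not connected in the tree, so the decomposition is invalid.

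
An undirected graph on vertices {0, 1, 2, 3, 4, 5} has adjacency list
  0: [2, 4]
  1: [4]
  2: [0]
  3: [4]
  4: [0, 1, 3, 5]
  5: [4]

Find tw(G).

1

A width-1 tree decomposition is:
Bags: B1 = {1, 4}  B2 = {0, 4}  B3 = {0, 2}  B4 = {3, 4}  B5 = {4, 5}
Tree: B1–B2, B2–B3, B2–B4, B4–B5
Every bag has size at most 2, so the width is 2 − 1 = 1 and tw(G) ≤ 1. Since G has at least one edge (e.g. 4–1), it is not an edgeless graph, so tw(G) ≥ 1. The upper and lower bounds meet at 1, so that is the treewidth.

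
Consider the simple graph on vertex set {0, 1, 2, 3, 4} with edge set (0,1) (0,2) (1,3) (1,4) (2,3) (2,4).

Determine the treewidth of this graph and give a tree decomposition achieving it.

Treewidth 2.
Bags: B1 = {1, 2, 3}  B2 = {1, 2, 4}  B3 = {0, 1, 2}
Tree: B1–B2, B2–B3

Every bag has size at most 3, so the width is 3 − 1 = 2 and tw(G) ≤ 2. For the lower bound, G contains the cycle 3–1–4–2–3, so G is not a forest; only forests have treewidth ≤ 1, hence tw(G) ≥ 2. Hence tw(G) = 2 exactly.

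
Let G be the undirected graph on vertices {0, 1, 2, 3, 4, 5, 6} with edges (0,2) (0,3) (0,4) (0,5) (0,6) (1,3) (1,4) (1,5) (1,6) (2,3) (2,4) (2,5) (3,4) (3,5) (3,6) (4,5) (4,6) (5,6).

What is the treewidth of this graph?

A width-4 tree decomposition is:
Bags: B1 = {1, 3, 4, 5, 6}  B2 = {0, 3, 4, 5, 6}  B3 = {0, 2, 3, 4, 5}
Tree: B1–B2, B2–B3
The largest bag has 5 vertices, giving width 4; this decomposition certifies tw(G) ≤ 4. For the lower bound, the 5 vertices {0, 2, 3, 4, 5} are pairwise adjacent, and any tree decomposition puts a clique entirely inside one bag — forcing width ≥ 4. Combining the bounds, tw(G) = 4.

4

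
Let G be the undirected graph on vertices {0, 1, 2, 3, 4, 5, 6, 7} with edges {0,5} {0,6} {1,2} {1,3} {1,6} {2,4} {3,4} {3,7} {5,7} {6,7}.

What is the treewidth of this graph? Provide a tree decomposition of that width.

Every bag has size at most 3, so the width is 3 − 1 = 2 and tw(G) ≤ 2. The edges 4–2–1–3–4 form a cycle, so G is not a tree and its treewidth is at least 2. The upper and lower bounds meet at 2, so that is the treewidth.

Treewidth 2.
Bags: B1 = {2, 3, 4}  B2 = {1, 2, 3}  B3 = {1, 3, 7}  B4 = {1, 6, 7}  B5 = {5, 6, 7}  B6 = {0, 5, 6}
Tree: B1–B2, B2–B3, B3–B4, B4–B5, B5–B6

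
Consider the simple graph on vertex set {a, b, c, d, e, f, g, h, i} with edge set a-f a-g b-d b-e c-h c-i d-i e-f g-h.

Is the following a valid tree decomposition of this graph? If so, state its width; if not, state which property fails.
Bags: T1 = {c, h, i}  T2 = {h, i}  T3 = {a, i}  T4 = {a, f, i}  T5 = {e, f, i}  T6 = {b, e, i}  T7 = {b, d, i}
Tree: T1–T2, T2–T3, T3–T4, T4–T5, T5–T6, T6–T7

No — vertex g appears in no bag.

A tree decomposition must satisfy three properties: every vertex lies in some bag; for every edge, both endpoints lie together in some bag; and for every vertex, the bags containing it form a connected subtree. Here vertex g appears in no bag, so the decomposition is invalid.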